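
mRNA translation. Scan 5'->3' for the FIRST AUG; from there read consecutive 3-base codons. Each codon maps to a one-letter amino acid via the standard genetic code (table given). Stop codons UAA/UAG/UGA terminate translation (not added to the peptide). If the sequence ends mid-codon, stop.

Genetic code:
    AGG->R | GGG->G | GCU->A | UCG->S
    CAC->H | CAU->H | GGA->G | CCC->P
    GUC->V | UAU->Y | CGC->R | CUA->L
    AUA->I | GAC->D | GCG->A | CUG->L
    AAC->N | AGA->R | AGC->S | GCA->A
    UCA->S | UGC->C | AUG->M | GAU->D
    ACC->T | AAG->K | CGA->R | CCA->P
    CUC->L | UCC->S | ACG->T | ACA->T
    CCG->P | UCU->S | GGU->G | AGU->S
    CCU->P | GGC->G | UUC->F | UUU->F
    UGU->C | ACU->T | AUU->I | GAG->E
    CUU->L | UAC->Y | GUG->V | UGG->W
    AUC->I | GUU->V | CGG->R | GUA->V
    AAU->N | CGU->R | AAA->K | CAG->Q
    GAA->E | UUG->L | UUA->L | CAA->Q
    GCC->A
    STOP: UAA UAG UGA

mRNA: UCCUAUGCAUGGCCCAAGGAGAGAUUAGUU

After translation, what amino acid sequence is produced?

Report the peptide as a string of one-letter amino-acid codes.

start AUG at pos 4
pos 4: AUG -> M; peptide=M
pos 7: CAU -> H; peptide=MH
pos 10: GGC -> G; peptide=MHG
pos 13: CCA -> P; peptide=MHGP
pos 16: AGG -> R; peptide=MHGPR
pos 19: AGA -> R; peptide=MHGPRR
pos 22: GAU -> D; peptide=MHGPRRD
pos 25: UAG -> STOP

Answer: MHGPRRD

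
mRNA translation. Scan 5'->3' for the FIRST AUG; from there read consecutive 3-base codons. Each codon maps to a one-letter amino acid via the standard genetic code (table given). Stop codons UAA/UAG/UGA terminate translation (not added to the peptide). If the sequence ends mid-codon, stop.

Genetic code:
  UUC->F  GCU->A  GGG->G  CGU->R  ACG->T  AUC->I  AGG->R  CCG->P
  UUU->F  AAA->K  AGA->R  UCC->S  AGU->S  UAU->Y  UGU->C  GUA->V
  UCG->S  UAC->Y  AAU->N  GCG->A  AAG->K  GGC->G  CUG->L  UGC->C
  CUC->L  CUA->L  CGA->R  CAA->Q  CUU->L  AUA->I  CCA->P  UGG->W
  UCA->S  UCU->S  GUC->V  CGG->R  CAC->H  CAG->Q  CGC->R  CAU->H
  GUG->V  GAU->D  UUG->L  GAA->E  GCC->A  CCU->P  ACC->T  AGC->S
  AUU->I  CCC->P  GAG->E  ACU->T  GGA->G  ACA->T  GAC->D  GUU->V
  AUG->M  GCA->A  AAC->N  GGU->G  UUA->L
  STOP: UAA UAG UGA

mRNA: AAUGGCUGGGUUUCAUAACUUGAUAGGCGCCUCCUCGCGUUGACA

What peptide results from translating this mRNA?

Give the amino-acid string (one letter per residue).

start AUG at pos 1
pos 1: AUG -> M; peptide=M
pos 4: GCU -> A; peptide=MA
pos 7: GGG -> G; peptide=MAG
pos 10: UUU -> F; peptide=MAGF
pos 13: CAU -> H; peptide=MAGFH
pos 16: AAC -> N; peptide=MAGFHN
pos 19: UUG -> L; peptide=MAGFHNL
pos 22: AUA -> I; peptide=MAGFHNLI
pos 25: GGC -> G; peptide=MAGFHNLIG
pos 28: GCC -> A; peptide=MAGFHNLIGA
pos 31: UCC -> S; peptide=MAGFHNLIGAS
pos 34: UCG -> S; peptide=MAGFHNLIGASS
pos 37: CGU -> R; peptide=MAGFHNLIGASSR
pos 40: UGA -> STOP

Answer: MAGFHNLIGASSR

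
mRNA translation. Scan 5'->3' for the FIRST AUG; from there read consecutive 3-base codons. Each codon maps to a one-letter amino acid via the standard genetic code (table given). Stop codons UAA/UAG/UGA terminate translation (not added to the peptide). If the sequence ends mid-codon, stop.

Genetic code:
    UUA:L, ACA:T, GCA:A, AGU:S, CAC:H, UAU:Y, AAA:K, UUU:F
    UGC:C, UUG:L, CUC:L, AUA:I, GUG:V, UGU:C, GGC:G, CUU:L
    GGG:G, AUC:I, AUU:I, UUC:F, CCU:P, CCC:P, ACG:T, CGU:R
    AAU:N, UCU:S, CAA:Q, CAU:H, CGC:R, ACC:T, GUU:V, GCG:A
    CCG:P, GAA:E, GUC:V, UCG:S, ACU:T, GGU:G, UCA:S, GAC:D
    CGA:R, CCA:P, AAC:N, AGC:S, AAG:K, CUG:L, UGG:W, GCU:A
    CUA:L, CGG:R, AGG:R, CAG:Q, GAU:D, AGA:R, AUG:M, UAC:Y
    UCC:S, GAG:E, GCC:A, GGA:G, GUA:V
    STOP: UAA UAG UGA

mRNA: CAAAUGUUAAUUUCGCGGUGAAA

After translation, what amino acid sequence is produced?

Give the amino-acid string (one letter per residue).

Answer: MLISR

Derivation:
start AUG at pos 3
pos 3: AUG -> M; peptide=M
pos 6: UUA -> L; peptide=ML
pos 9: AUU -> I; peptide=MLI
pos 12: UCG -> S; peptide=MLIS
pos 15: CGG -> R; peptide=MLISR
pos 18: UGA -> STOP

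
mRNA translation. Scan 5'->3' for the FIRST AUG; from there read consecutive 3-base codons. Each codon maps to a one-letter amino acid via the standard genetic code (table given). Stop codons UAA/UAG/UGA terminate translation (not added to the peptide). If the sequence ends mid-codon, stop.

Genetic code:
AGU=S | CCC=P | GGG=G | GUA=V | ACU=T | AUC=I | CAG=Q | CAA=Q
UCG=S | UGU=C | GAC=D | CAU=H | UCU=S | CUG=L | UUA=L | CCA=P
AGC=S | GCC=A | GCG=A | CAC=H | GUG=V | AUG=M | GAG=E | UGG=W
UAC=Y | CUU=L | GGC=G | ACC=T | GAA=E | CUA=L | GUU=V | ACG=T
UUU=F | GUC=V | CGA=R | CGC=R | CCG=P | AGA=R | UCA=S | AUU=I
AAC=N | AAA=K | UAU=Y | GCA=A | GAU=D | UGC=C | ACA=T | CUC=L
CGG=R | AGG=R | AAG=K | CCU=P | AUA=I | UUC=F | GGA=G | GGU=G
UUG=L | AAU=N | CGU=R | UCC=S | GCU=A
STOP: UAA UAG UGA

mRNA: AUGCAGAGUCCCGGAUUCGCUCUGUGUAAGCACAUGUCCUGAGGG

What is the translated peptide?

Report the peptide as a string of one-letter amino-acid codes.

Answer: MQSPGFALCKHMS

Derivation:
start AUG at pos 0
pos 0: AUG -> M; peptide=M
pos 3: CAG -> Q; peptide=MQ
pos 6: AGU -> S; peptide=MQS
pos 9: CCC -> P; peptide=MQSP
pos 12: GGA -> G; peptide=MQSPG
pos 15: UUC -> F; peptide=MQSPGF
pos 18: GCU -> A; peptide=MQSPGFA
pos 21: CUG -> L; peptide=MQSPGFAL
pos 24: UGU -> C; peptide=MQSPGFALC
pos 27: AAG -> K; peptide=MQSPGFALCK
pos 30: CAC -> H; peptide=MQSPGFALCKH
pos 33: AUG -> M; peptide=MQSPGFALCKHM
pos 36: UCC -> S; peptide=MQSPGFALCKHMS
pos 39: UGA -> STOP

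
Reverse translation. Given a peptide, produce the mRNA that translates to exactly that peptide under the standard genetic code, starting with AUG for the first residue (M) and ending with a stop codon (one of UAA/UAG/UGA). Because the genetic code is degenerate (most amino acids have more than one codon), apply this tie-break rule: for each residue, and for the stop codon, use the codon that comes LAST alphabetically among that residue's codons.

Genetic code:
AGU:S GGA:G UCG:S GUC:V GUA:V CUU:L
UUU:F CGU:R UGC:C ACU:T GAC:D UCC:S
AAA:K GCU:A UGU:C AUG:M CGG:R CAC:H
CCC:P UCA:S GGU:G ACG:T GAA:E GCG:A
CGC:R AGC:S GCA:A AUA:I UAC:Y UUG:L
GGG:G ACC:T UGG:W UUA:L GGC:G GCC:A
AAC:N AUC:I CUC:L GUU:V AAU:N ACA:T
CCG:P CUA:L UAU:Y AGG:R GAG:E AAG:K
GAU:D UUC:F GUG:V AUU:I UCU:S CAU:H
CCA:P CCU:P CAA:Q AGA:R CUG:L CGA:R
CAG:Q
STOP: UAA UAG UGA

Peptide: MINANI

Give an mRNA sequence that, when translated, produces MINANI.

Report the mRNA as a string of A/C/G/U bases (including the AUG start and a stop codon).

Answer: mRNA: AUGAUUAAUGCUAAUAUUUGA

Derivation:
residue 1: M -> AUG (start codon)
residue 2: I codons sorted = AUA,AUC,AUU -> pick last = AUU
residue 3: N codons sorted = AAC,AAU -> pick last = AAU
residue 4: A codons sorted = GCA,GCC,GCG,GCU -> pick last = GCU
residue 5: N codons sorted = AAC,AAU -> pick last = AAU
residue 6: I codons sorted = AUA,AUC,AUU -> pick last = AUU
terminator: stop codons sorted = UAA,UAG,UGA -> pick last = UGA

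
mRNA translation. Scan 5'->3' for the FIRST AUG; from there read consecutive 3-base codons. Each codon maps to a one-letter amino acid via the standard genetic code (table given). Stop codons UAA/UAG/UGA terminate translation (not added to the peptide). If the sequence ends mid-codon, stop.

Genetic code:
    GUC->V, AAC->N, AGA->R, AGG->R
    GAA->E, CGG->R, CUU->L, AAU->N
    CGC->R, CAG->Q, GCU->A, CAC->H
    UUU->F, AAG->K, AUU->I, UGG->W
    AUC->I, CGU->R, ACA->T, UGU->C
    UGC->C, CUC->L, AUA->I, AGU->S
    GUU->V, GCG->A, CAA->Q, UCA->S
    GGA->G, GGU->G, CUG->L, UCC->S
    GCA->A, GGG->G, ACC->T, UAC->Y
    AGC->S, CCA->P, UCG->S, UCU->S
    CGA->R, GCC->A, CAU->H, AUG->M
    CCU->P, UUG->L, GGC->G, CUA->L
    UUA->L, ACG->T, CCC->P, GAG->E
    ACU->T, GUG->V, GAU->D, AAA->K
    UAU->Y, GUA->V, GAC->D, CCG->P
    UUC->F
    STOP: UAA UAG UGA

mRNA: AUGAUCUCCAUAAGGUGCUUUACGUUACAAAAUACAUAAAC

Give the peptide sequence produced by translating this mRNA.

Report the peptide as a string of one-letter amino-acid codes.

Answer: MISIRCFTLQNT

Derivation:
start AUG at pos 0
pos 0: AUG -> M; peptide=M
pos 3: AUC -> I; peptide=MI
pos 6: UCC -> S; peptide=MIS
pos 9: AUA -> I; peptide=MISI
pos 12: AGG -> R; peptide=MISIR
pos 15: UGC -> C; peptide=MISIRC
pos 18: UUU -> F; peptide=MISIRCF
pos 21: ACG -> T; peptide=MISIRCFT
pos 24: UUA -> L; peptide=MISIRCFTL
pos 27: CAA -> Q; peptide=MISIRCFTLQ
pos 30: AAU -> N; peptide=MISIRCFTLQN
pos 33: ACA -> T; peptide=MISIRCFTLQNT
pos 36: UAA -> STOP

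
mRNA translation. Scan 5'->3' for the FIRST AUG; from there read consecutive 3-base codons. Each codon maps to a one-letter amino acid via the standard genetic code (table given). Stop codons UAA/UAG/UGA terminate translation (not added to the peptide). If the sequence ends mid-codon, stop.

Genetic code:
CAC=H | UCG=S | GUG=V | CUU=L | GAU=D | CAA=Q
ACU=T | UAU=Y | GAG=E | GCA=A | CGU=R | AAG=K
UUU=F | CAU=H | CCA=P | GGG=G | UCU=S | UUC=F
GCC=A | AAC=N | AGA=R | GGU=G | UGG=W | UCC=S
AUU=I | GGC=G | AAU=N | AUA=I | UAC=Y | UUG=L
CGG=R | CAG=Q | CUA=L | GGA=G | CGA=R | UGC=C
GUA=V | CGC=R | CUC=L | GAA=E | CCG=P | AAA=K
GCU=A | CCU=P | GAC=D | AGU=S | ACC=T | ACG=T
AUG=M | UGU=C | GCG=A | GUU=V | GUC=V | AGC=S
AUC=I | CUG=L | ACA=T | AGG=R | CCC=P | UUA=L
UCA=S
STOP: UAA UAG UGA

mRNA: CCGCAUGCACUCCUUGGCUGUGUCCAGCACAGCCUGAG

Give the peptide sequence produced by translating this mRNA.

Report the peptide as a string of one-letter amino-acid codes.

Answer: MHSLAVSSTA

Derivation:
start AUG at pos 4
pos 4: AUG -> M; peptide=M
pos 7: CAC -> H; peptide=MH
pos 10: UCC -> S; peptide=MHS
pos 13: UUG -> L; peptide=MHSL
pos 16: GCU -> A; peptide=MHSLA
pos 19: GUG -> V; peptide=MHSLAV
pos 22: UCC -> S; peptide=MHSLAVS
pos 25: AGC -> S; peptide=MHSLAVSS
pos 28: ACA -> T; peptide=MHSLAVSST
pos 31: GCC -> A; peptide=MHSLAVSSTA
pos 34: UGA -> STOP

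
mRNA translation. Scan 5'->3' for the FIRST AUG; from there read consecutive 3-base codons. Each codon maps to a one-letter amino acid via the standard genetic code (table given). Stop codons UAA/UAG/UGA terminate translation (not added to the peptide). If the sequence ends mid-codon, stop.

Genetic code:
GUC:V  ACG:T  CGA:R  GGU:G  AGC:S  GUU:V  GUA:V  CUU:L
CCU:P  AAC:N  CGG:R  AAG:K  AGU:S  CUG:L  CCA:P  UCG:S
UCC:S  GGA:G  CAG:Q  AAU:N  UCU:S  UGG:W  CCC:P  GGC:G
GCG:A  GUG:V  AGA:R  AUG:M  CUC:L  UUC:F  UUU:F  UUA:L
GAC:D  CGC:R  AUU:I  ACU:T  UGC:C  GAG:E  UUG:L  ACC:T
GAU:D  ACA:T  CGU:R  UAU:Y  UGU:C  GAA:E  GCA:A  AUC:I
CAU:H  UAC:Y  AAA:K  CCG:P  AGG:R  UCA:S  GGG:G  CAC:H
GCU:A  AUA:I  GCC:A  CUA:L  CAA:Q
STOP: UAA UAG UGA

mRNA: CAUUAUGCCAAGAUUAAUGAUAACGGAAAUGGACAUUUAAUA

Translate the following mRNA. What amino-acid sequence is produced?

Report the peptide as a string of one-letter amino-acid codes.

start AUG at pos 4
pos 4: AUG -> M; peptide=M
pos 7: CCA -> P; peptide=MP
pos 10: AGA -> R; peptide=MPR
pos 13: UUA -> L; peptide=MPRL
pos 16: AUG -> M; peptide=MPRLM
pos 19: AUA -> I; peptide=MPRLMI
pos 22: ACG -> T; peptide=MPRLMIT
pos 25: GAA -> E; peptide=MPRLMITE
pos 28: AUG -> M; peptide=MPRLMITEM
pos 31: GAC -> D; peptide=MPRLMITEMD
pos 34: AUU -> I; peptide=MPRLMITEMDI
pos 37: UAA -> STOP

Answer: MPRLMITEMDI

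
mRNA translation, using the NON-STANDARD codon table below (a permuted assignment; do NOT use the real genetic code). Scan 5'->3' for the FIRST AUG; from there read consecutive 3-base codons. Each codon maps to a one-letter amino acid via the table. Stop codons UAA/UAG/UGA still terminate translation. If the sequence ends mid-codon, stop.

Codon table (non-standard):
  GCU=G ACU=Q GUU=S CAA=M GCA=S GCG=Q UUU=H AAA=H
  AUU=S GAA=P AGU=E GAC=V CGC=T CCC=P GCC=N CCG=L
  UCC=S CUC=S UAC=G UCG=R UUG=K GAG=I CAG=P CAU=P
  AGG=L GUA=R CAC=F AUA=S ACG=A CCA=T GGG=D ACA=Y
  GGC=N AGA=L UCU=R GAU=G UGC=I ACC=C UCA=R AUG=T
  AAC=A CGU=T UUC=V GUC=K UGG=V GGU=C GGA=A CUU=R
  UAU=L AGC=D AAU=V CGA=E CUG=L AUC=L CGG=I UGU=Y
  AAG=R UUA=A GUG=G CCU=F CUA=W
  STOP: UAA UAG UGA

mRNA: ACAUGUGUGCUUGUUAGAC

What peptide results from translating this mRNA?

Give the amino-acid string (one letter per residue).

start AUG at pos 2
pos 2: AUG -> T; peptide=T
pos 5: UGU -> Y; peptide=TY
pos 8: GCU -> G; peptide=TYG
pos 11: UGU -> Y; peptide=TYGY
pos 14: UAG -> STOP

Answer: TYGY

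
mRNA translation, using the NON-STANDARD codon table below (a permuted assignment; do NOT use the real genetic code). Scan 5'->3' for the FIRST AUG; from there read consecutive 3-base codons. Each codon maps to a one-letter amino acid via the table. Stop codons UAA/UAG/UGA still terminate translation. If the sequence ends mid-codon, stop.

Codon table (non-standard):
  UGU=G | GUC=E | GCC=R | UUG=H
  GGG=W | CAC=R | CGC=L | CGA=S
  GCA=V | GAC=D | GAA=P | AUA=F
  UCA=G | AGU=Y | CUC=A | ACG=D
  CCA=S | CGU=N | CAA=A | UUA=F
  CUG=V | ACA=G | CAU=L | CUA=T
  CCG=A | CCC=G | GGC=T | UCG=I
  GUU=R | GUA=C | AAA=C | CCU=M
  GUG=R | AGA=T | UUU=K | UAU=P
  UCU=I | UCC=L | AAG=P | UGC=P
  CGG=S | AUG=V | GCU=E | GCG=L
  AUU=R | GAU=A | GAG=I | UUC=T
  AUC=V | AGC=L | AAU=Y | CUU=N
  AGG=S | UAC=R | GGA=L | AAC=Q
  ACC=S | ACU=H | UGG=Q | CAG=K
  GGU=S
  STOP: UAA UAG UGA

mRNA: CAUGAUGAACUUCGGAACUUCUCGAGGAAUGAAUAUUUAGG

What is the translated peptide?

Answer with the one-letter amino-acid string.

Answer: VVQTLHISLVYR

Derivation:
start AUG at pos 1
pos 1: AUG -> V; peptide=V
pos 4: AUG -> V; peptide=VV
pos 7: AAC -> Q; peptide=VVQ
pos 10: UUC -> T; peptide=VVQT
pos 13: GGA -> L; peptide=VVQTL
pos 16: ACU -> H; peptide=VVQTLH
pos 19: UCU -> I; peptide=VVQTLHI
pos 22: CGA -> S; peptide=VVQTLHIS
pos 25: GGA -> L; peptide=VVQTLHISL
pos 28: AUG -> V; peptide=VVQTLHISLV
pos 31: AAU -> Y; peptide=VVQTLHISLVY
pos 34: AUU -> R; peptide=VVQTLHISLVYR
pos 37: UAG -> STOP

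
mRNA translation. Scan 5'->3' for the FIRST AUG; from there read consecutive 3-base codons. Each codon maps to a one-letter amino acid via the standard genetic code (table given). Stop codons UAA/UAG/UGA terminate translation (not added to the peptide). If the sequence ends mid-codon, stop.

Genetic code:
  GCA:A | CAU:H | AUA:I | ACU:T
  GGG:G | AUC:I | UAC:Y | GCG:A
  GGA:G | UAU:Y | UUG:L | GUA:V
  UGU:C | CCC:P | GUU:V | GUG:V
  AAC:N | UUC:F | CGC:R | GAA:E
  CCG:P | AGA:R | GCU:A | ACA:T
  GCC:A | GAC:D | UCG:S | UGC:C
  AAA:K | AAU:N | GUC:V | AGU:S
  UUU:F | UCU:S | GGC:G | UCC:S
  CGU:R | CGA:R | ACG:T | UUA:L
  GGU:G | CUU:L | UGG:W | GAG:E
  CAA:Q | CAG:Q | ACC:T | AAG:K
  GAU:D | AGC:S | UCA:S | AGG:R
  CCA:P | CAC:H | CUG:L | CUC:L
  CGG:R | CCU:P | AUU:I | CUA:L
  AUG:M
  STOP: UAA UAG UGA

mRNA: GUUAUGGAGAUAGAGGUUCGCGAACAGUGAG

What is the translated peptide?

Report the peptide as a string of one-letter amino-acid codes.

start AUG at pos 3
pos 3: AUG -> M; peptide=M
pos 6: GAG -> E; peptide=ME
pos 9: AUA -> I; peptide=MEI
pos 12: GAG -> E; peptide=MEIE
pos 15: GUU -> V; peptide=MEIEV
pos 18: CGC -> R; peptide=MEIEVR
pos 21: GAA -> E; peptide=MEIEVRE
pos 24: CAG -> Q; peptide=MEIEVREQ
pos 27: UGA -> STOP

Answer: MEIEVREQ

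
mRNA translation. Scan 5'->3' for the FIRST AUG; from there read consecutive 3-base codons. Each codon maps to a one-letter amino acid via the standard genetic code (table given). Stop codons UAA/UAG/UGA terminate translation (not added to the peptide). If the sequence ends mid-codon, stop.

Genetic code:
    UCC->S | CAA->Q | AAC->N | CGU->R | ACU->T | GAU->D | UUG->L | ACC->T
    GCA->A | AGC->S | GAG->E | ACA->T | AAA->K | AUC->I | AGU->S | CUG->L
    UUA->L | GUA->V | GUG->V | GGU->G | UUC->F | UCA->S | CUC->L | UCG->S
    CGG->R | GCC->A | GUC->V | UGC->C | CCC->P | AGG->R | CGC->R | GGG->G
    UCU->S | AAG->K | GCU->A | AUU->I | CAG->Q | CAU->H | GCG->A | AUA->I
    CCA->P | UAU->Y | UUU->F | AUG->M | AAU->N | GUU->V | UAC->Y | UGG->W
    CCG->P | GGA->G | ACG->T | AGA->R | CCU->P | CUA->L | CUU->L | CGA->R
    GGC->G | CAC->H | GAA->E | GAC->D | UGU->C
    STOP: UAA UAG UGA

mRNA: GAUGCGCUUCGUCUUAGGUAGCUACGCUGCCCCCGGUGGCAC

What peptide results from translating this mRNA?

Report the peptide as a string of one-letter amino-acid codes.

start AUG at pos 1
pos 1: AUG -> M; peptide=M
pos 4: CGC -> R; peptide=MR
pos 7: UUC -> F; peptide=MRF
pos 10: GUC -> V; peptide=MRFV
pos 13: UUA -> L; peptide=MRFVL
pos 16: GGU -> G; peptide=MRFVLG
pos 19: AGC -> S; peptide=MRFVLGS
pos 22: UAC -> Y; peptide=MRFVLGSY
pos 25: GCU -> A; peptide=MRFVLGSYA
pos 28: GCC -> A; peptide=MRFVLGSYAA
pos 31: CCC -> P; peptide=MRFVLGSYAAP
pos 34: GGU -> G; peptide=MRFVLGSYAAPG
pos 37: GGC -> G; peptide=MRFVLGSYAAPGG
pos 40: only 2 nt remain (<3), stop (end of mRNA)

Answer: MRFVLGSYAAPGG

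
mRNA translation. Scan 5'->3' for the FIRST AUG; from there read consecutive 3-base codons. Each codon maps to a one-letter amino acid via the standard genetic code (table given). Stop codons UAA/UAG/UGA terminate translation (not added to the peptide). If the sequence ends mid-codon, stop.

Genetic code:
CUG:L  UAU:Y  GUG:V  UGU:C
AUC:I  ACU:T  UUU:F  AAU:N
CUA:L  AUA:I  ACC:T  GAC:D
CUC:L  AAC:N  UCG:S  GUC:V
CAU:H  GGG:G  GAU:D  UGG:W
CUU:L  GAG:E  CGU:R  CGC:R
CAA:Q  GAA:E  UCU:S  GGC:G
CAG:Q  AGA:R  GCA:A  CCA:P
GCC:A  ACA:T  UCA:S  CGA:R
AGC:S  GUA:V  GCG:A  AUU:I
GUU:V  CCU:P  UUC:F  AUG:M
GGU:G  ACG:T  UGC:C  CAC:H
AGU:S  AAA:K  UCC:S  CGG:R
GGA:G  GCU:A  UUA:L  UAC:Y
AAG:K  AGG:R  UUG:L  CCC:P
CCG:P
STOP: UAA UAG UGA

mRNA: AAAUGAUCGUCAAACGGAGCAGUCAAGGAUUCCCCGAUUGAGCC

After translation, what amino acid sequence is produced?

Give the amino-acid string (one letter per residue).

Answer: MIVKRSSQGFPD

Derivation:
start AUG at pos 2
pos 2: AUG -> M; peptide=M
pos 5: AUC -> I; peptide=MI
pos 8: GUC -> V; peptide=MIV
pos 11: AAA -> K; peptide=MIVK
pos 14: CGG -> R; peptide=MIVKR
pos 17: AGC -> S; peptide=MIVKRS
pos 20: AGU -> S; peptide=MIVKRSS
pos 23: CAA -> Q; peptide=MIVKRSSQ
pos 26: GGA -> G; peptide=MIVKRSSQG
pos 29: UUC -> F; peptide=MIVKRSSQGF
pos 32: CCC -> P; peptide=MIVKRSSQGFP
pos 35: GAU -> D; peptide=MIVKRSSQGFPD
pos 38: UGA -> STOP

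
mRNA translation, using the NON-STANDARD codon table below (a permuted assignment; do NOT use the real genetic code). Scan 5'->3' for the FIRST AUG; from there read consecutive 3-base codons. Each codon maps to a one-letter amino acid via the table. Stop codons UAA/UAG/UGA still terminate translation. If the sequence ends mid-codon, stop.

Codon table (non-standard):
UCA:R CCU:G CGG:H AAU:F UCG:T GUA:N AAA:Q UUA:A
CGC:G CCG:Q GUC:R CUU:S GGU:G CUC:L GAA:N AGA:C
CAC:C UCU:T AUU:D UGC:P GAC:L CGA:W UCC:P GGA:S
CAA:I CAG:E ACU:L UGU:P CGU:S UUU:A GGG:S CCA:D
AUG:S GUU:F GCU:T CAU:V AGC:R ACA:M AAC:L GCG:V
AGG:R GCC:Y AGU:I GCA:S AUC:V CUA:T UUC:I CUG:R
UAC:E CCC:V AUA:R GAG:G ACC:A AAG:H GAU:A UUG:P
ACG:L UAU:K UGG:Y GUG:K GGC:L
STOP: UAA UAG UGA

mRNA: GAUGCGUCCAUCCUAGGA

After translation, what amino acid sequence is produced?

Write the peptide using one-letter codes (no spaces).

start AUG at pos 1
pos 1: AUG -> S; peptide=S
pos 4: CGU -> S; peptide=SS
pos 7: CCA -> D; peptide=SSD
pos 10: UCC -> P; peptide=SSDP
pos 13: UAG -> STOP

Answer: SSDP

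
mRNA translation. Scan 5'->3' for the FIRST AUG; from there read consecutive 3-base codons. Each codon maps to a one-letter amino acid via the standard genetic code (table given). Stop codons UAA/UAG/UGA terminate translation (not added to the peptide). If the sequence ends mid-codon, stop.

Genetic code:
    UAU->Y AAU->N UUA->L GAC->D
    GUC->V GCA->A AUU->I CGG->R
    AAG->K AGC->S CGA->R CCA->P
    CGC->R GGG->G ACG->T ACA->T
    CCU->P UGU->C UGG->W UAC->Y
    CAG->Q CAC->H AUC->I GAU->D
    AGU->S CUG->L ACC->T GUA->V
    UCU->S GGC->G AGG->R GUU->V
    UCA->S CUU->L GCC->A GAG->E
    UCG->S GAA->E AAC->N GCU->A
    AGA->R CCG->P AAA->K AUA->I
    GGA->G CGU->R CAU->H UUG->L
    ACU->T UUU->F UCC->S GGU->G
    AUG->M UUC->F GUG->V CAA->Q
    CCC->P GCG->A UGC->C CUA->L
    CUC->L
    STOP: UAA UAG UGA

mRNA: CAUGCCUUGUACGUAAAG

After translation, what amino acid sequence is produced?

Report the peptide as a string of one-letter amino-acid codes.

Answer: MPCT

Derivation:
start AUG at pos 1
pos 1: AUG -> M; peptide=M
pos 4: CCU -> P; peptide=MP
pos 7: UGU -> C; peptide=MPC
pos 10: ACG -> T; peptide=MPCT
pos 13: UAA -> STOP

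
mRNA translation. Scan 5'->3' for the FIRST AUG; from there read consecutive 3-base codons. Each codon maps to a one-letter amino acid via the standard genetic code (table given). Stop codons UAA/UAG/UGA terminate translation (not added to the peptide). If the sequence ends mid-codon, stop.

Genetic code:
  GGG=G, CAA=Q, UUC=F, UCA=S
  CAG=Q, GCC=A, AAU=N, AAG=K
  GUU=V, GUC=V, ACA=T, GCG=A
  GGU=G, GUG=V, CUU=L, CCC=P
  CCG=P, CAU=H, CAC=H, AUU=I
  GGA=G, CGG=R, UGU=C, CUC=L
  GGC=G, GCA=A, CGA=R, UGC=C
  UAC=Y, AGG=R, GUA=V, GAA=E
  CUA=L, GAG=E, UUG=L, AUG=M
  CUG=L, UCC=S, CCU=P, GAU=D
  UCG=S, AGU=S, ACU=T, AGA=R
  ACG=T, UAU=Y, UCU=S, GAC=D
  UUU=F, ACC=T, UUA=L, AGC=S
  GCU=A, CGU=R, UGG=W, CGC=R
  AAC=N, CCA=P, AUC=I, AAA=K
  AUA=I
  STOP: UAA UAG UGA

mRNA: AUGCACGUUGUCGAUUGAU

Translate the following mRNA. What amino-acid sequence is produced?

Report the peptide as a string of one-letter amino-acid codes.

Answer: MHVVD

Derivation:
start AUG at pos 0
pos 0: AUG -> M; peptide=M
pos 3: CAC -> H; peptide=MH
pos 6: GUU -> V; peptide=MHV
pos 9: GUC -> V; peptide=MHVV
pos 12: GAU -> D; peptide=MHVVD
pos 15: UGA -> STOP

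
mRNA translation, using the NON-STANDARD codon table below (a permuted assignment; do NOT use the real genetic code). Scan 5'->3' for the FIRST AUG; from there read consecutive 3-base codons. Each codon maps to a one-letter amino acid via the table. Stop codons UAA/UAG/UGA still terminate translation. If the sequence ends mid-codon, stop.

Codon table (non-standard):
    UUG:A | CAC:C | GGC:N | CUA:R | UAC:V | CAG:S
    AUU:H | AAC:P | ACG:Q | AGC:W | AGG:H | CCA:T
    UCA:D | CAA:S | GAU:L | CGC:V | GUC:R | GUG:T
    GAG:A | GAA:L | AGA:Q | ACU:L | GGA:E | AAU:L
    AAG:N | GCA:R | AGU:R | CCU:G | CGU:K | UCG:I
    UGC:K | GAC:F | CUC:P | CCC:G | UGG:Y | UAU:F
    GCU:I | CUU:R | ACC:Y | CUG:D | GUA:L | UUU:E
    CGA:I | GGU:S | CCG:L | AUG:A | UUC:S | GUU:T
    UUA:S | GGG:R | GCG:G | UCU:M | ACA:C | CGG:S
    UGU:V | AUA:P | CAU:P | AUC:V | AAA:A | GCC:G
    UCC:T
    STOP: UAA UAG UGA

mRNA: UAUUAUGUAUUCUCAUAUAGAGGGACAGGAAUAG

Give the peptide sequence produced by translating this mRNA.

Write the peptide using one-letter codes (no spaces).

start AUG at pos 4
pos 4: AUG -> A; peptide=A
pos 7: UAU -> F; peptide=AF
pos 10: UCU -> M; peptide=AFM
pos 13: CAU -> P; peptide=AFMP
pos 16: AUA -> P; peptide=AFMPP
pos 19: GAG -> A; peptide=AFMPPA
pos 22: GGA -> E; peptide=AFMPPAE
pos 25: CAG -> S; peptide=AFMPPAES
pos 28: GAA -> L; peptide=AFMPPAESL
pos 31: UAG -> STOP

Answer: AFMPPAESL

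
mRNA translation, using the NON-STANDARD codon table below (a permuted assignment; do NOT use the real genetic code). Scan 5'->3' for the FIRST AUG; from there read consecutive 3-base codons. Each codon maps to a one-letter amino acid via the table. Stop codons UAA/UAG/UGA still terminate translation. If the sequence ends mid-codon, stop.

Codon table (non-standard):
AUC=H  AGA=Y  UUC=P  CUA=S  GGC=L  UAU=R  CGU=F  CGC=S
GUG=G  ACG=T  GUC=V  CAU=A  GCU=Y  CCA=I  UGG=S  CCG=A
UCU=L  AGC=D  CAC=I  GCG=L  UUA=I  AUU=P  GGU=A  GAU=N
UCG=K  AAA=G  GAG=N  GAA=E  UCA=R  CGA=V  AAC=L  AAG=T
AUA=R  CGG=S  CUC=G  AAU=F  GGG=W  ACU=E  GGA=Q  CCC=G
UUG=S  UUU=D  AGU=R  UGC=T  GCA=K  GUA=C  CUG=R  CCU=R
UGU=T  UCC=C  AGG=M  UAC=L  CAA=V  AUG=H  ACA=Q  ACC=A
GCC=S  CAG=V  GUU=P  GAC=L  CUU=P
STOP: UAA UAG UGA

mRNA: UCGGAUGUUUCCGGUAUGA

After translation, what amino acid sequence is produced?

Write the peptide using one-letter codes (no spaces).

start AUG at pos 4
pos 4: AUG -> H; peptide=H
pos 7: UUU -> D; peptide=HD
pos 10: CCG -> A; peptide=HDA
pos 13: GUA -> C; peptide=HDAC
pos 16: UGA -> STOP

Answer: HDAC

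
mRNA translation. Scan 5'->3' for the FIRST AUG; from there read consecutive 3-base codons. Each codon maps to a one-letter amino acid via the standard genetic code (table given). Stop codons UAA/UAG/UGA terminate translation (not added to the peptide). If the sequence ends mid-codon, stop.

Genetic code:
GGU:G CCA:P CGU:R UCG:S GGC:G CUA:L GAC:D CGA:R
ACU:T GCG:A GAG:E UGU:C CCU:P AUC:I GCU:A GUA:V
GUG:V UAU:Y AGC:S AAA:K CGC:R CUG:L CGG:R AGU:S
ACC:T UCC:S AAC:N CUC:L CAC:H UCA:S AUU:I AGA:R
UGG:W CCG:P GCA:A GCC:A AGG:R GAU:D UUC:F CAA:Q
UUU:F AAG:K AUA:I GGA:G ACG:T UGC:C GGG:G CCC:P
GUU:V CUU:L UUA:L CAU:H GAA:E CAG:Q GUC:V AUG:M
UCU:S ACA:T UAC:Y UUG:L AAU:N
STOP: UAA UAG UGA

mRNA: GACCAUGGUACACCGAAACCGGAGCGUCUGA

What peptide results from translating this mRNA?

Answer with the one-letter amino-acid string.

start AUG at pos 4
pos 4: AUG -> M; peptide=M
pos 7: GUA -> V; peptide=MV
pos 10: CAC -> H; peptide=MVH
pos 13: CGA -> R; peptide=MVHR
pos 16: AAC -> N; peptide=MVHRN
pos 19: CGG -> R; peptide=MVHRNR
pos 22: AGC -> S; peptide=MVHRNRS
pos 25: GUC -> V; peptide=MVHRNRSV
pos 28: UGA -> STOP

Answer: MVHRNRSV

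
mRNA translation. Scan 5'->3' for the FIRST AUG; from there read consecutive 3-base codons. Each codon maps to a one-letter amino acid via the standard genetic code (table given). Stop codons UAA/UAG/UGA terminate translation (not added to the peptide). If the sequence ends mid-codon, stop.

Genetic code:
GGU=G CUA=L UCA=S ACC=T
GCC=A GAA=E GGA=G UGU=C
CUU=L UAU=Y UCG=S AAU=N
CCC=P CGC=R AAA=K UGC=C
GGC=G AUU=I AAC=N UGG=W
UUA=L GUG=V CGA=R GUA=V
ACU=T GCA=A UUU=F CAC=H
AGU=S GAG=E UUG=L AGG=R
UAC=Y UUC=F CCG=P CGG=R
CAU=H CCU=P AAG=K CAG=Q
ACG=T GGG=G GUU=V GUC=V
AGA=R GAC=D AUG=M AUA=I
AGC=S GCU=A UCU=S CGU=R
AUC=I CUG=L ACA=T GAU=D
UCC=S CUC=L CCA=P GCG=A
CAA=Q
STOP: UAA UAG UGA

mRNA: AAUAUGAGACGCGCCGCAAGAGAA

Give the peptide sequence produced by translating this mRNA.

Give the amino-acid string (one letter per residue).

Answer: MRRAARE

Derivation:
start AUG at pos 3
pos 3: AUG -> M; peptide=M
pos 6: AGA -> R; peptide=MR
pos 9: CGC -> R; peptide=MRR
pos 12: GCC -> A; peptide=MRRA
pos 15: GCA -> A; peptide=MRRAA
pos 18: AGA -> R; peptide=MRRAAR
pos 21: GAA -> E; peptide=MRRAARE
pos 24: only 0 nt remain (<3), stop (end of mRNA)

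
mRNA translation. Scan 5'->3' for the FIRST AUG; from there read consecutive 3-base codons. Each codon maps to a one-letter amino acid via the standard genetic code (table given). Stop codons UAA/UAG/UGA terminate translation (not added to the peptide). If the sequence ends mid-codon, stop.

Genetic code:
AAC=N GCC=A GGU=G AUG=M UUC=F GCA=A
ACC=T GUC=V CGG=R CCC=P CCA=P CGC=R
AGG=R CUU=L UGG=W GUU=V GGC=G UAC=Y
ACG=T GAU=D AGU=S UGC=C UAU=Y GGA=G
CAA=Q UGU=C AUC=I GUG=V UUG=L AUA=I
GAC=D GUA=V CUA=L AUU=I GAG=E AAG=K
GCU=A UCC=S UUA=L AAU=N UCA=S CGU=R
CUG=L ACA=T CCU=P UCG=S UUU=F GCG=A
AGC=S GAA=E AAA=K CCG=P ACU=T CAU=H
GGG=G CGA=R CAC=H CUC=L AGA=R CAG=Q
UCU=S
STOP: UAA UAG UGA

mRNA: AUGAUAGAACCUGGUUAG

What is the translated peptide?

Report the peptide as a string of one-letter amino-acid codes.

Answer: MIEPG

Derivation:
start AUG at pos 0
pos 0: AUG -> M; peptide=M
pos 3: AUA -> I; peptide=MI
pos 6: GAA -> E; peptide=MIE
pos 9: CCU -> P; peptide=MIEP
pos 12: GGU -> G; peptide=MIEPG
pos 15: UAG -> STOP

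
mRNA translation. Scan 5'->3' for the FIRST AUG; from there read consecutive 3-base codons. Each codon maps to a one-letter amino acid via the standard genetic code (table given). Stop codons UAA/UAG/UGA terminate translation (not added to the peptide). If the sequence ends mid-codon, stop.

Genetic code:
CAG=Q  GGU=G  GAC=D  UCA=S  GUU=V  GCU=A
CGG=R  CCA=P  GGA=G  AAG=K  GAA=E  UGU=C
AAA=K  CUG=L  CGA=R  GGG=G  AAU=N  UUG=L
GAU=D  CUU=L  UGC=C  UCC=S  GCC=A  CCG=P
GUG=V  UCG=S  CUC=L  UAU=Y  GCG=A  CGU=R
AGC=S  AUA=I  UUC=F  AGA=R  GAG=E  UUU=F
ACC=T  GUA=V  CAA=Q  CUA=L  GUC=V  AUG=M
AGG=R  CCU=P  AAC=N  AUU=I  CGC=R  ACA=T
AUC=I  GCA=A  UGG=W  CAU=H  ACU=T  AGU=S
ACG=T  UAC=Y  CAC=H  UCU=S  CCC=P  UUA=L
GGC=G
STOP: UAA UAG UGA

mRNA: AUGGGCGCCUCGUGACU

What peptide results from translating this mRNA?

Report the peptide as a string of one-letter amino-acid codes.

start AUG at pos 0
pos 0: AUG -> M; peptide=M
pos 3: GGC -> G; peptide=MG
pos 6: GCC -> A; peptide=MGA
pos 9: UCG -> S; peptide=MGAS
pos 12: UGA -> STOP

Answer: MGAS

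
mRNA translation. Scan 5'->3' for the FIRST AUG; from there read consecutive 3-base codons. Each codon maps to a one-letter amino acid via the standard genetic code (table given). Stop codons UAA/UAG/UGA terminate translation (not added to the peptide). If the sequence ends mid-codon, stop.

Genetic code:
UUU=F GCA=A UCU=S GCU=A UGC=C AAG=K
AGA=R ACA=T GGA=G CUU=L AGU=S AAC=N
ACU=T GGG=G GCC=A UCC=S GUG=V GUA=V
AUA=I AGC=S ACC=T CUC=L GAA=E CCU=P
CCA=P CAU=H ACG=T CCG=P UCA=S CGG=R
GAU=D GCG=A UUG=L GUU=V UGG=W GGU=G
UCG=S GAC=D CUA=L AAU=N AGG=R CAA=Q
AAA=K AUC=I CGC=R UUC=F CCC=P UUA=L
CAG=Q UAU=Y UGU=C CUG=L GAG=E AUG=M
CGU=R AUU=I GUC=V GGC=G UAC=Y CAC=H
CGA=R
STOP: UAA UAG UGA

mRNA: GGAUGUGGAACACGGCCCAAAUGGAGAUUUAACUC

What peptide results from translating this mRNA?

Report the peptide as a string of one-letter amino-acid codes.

start AUG at pos 2
pos 2: AUG -> M; peptide=M
pos 5: UGG -> W; peptide=MW
pos 8: AAC -> N; peptide=MWN
pos 11: ACG -> T; peptide=MWNT
pos 14: GCC -> A; peptide=MWNTA
pos 17: CAA -> Q; peptide=MWNTAQ
pos 20: AUG -> M; peptide=MWNTAQM
pos 23: GAG -> E; peptide=MWNTAQME
pos 26: AUU -> I; peptide=MWNTAQMEI
pos 29: UAA -> STOP

Answer: MWNTAQMEI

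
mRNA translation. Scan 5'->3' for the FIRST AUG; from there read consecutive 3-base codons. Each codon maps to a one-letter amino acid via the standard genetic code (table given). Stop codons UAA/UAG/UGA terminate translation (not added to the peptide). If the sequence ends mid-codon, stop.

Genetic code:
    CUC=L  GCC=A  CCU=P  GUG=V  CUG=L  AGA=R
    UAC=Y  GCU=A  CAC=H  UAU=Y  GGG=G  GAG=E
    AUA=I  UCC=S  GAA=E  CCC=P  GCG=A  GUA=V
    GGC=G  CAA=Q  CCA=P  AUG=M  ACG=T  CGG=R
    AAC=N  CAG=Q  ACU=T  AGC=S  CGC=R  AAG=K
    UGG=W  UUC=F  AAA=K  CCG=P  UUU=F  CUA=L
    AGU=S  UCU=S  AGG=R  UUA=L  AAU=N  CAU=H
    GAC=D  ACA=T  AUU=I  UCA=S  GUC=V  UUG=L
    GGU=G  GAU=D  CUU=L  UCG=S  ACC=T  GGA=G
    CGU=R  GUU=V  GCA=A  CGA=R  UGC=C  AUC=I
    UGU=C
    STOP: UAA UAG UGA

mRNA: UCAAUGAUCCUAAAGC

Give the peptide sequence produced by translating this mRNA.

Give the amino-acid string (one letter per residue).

start AUG at pos 3
pos 3: AUG -> M; peptide=M
pos 6: AUC -> I; peptide=MI
pos 9: CUA -> L; peptide=MIL
pos 12: AAG -> K; peptide=MILK
pos 15: only 1 nt remain (<3), stop (end of mRNA)

Answer: MILK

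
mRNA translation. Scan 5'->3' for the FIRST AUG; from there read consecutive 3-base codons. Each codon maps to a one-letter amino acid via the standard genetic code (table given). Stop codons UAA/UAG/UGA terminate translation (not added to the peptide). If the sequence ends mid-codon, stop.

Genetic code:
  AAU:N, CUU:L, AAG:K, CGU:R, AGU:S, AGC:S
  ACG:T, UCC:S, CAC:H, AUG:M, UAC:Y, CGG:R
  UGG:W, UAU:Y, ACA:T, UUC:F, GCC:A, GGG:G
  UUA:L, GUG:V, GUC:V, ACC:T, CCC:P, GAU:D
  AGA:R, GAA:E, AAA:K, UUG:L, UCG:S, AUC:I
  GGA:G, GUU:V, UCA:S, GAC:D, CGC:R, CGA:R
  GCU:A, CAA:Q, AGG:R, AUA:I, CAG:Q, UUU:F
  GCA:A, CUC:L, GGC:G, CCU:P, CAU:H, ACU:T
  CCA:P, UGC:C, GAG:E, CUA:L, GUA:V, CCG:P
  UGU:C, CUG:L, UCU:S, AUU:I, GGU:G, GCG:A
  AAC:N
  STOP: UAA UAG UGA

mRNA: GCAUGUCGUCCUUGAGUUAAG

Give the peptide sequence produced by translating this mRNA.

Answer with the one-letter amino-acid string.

Answer: MSSLS

Derivation:
start AUG at pos 2
pos 2: AUG -> M; peptide=M
pos 5: UCG -> S; peptide=MS
pos 8: UCC -> S; peptide=MSS
pos 11: UUG -> L; peptide=MSSL
pos 14: AGU -> S; peptide=MSSLS
pos 17: UAA -> STOP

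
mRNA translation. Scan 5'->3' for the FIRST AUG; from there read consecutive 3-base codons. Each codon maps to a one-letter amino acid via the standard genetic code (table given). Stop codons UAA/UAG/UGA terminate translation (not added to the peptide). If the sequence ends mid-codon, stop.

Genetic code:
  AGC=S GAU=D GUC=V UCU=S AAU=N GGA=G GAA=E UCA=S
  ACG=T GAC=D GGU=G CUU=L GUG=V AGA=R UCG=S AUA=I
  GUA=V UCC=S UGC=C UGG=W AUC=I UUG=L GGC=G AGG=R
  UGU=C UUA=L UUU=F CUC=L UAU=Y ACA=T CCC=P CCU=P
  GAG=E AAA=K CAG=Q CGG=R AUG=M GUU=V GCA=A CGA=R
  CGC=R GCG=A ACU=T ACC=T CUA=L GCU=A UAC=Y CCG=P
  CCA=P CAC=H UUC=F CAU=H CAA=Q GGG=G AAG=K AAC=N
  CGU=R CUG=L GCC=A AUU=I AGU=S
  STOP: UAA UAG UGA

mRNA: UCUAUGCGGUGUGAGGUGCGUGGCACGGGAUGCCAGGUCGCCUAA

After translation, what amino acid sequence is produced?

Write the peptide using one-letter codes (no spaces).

start AUG at pos 3
pos 3: AUG -> M; peptide=M
pos 6: CGG -> R; peptide=MR
pos 9: UGU -> C; peptide=MRC
pos 12: GAG -> E; peptide=MRCE
pos 15: GUG -> V; peptide=MRCEV
pos 18: CGU -> R; peptide=MRCEVR
pos 21: GGC -> G; peptide=MRCEVRG
pos 24: ACG -> T; peptide=MRCEVRGT
pos 27: GGA -> G; peptide=MRCEVRGTG
pos 30: UGC -> C; peptide=MRCEVRGTGC
pos 33: CAG -> Q; peptide=MRCEVRGTGCQ
pos 36: GUC -> V; peptide=MRCEVRGTGCQV
pos 39: GCC -> A; peptide=MRCEVRGTGCQVA
pos 42: UAA -> STOP

Answer: MRCEVRGTGCQVA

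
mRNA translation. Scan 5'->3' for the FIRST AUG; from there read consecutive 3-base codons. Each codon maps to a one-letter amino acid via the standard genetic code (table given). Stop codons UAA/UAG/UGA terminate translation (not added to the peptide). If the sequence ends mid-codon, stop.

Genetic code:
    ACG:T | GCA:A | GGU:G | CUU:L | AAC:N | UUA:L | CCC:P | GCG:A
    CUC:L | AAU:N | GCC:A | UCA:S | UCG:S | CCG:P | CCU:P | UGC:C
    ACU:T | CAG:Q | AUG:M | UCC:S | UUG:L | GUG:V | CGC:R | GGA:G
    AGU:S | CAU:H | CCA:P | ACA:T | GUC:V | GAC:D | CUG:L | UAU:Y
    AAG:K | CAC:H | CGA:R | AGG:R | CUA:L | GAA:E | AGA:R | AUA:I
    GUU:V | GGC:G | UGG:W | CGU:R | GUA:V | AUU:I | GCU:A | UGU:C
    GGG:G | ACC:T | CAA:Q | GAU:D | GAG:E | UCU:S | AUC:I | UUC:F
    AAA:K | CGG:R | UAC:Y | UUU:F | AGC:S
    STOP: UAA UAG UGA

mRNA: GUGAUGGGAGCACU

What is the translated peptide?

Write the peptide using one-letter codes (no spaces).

Answer: MGA

Derivation:
start AUG at pos 3
pos 3: AUG -> M; peptide=M
pos 6: GGA -> G; peptide=MG
pos 9: GCA -> A; peptide=MGA
pos 12: only 2 nt remain (<3), stop (end of mRNA)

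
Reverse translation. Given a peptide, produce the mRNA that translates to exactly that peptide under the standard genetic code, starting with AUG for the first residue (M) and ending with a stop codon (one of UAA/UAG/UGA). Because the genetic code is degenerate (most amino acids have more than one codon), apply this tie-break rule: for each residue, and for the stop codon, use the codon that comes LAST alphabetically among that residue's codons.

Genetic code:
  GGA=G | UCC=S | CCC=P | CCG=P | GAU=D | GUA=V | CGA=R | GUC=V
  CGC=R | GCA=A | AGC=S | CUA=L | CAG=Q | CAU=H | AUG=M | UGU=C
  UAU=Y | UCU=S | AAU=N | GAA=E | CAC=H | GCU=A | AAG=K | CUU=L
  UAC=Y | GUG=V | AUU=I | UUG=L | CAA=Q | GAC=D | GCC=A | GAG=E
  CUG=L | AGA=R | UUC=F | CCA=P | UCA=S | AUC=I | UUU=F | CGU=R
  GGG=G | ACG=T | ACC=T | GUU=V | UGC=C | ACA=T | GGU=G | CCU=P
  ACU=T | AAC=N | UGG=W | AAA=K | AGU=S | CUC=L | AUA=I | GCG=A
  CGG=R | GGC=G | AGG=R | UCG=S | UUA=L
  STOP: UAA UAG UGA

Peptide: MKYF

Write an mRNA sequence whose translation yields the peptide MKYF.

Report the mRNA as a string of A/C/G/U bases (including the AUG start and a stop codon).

Answer: mRNA: AUGAAGUAUUUUUGA

Derivation:
residue 1: M -> AUG (start codon)
residue 2: K codons sorted = AAA,AAG -> pick last = AAG
residue 3: Y codons sorted = UAC,UAU -> pick last = UAU
residue 4: F codons sorted = UUC,UUU -> pick last = UUU
terminator: stop codons sorted = UAA,UAG,UGA -> pick last = UGA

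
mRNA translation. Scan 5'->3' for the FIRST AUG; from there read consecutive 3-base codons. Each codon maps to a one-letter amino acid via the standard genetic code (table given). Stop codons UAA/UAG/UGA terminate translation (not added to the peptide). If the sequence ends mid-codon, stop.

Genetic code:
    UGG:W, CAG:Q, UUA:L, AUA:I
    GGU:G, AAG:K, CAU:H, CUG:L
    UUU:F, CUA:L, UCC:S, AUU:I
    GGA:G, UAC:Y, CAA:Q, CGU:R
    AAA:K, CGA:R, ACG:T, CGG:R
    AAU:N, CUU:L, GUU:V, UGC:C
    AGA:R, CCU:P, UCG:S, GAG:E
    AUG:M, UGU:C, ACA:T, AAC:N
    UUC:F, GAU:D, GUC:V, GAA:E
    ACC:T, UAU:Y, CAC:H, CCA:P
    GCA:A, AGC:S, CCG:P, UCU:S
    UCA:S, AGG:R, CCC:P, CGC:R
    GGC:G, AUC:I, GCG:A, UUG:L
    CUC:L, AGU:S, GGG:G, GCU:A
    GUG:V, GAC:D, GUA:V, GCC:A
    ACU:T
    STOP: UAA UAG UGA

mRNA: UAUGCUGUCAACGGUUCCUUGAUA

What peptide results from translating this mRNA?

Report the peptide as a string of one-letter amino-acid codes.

Answer: MLSTVP

Derivation:
start AUG at pos 1
pos 1: AUG -> M; peptide=M
pos 4: CUG -> L; peptide=ML
pos 7: UCA -> S; peptide=MLS
pos 10: ACG -> T; peptide=MLST
pos 13: GUU -> V; peptide=MLSTV
pos 16: CCU -> P; peptide=MLSTVP
pos 19: UGA -> STOP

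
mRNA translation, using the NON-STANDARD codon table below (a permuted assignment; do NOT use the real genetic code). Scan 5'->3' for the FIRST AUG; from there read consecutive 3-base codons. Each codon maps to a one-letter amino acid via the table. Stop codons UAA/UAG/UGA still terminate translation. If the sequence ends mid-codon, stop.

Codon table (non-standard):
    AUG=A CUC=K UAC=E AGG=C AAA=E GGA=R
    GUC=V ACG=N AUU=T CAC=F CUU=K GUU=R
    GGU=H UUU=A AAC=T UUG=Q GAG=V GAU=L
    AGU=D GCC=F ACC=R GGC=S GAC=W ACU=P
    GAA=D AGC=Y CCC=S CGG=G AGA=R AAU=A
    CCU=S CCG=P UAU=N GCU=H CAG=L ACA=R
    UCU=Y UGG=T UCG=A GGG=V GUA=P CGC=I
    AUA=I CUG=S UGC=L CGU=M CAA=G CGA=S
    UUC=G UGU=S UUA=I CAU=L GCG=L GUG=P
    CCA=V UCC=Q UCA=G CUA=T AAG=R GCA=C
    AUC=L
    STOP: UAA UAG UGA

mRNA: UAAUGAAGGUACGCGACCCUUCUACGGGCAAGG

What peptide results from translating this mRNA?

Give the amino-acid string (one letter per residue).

start AUG at pos 2
pos 2: AUG -> A; peptide=A
pos 5: AAG -> R; peptide=AR
pos 8: GUA -> P; peptide=ARP
pos 11: CGC -> I; peptide=ARPI
pos 14: GAC -> W; peptide=ARPIW
pos 17: CCU -> S; peptide=ARPIWS
pos 20: UCU -> Y; peptide=ARPIWSY
pos 23: ACG -> N; peptide=ARPIWSYN
pos 26: GGC -> S; peptide=ARPIWSYNS
pos 29: AAG -> R; peptide=ARPIWSYNSR
pos 32: only 1 nt remain (<3), stop (end of mRNA)

Answer: ARPIWSYNSR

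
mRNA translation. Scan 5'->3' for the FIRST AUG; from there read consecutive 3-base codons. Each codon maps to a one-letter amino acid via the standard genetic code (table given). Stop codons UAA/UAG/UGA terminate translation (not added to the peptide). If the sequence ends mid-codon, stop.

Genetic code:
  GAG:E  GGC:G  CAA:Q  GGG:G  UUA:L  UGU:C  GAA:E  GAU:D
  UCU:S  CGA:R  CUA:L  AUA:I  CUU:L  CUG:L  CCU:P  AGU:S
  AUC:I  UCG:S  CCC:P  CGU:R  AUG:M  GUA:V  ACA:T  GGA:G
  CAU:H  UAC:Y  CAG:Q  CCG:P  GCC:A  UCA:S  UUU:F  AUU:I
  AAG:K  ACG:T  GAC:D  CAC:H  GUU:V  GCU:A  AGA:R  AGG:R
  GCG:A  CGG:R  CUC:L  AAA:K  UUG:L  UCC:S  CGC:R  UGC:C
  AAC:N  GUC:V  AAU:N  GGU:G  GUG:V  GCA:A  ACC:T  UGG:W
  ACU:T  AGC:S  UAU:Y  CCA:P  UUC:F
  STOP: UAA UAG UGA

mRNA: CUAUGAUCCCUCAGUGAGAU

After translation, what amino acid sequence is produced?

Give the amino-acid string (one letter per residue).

Answer: MIPQ

Derivation:
start AUG at pos 2
pos 2: AUG -> M; peptide=M
pos 5: AUC -> I; peptide=MI
pos 8: CCU -> P; peptide=MIP
pos 11: CAG -> Q; peptide=MIPQ
pos 14: UGA -> STOP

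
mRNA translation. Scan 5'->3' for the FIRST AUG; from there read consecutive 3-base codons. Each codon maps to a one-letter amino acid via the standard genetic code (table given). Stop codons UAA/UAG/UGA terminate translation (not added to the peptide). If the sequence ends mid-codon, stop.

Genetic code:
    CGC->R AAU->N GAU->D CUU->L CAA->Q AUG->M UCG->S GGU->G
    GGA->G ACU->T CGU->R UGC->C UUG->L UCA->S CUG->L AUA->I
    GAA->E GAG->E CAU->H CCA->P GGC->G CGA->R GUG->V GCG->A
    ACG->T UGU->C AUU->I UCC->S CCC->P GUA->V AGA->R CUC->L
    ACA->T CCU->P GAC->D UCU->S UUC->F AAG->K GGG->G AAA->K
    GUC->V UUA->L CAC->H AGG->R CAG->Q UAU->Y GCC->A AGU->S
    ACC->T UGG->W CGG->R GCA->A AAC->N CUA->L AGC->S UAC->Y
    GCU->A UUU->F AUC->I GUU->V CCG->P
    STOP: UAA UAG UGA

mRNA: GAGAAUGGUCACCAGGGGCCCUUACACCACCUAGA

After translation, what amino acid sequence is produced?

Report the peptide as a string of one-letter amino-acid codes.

Answer: MVTRGPYTT

Derivation:
start AUG at pos 4
pos 4: AUG -> M; peptide=M
pos 7: GUC -> V; peptide=MV
pos 10: ACC -> T; peptide=MVT
pos 13: AGG -> R; peptide=MVTR
pos 16: GGC -> G; peptide=MVTRG
pos 19: CCU -> P; peptide=MVTRGP
pos 22: UAC -> Y; peptide=MVTRGPY
pos 25: ACC -> T; peptide=MVTRGPYT
pos 28: ACC -> T; peptide=MVTRGPYTT
pos 31: UAG -> STOP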